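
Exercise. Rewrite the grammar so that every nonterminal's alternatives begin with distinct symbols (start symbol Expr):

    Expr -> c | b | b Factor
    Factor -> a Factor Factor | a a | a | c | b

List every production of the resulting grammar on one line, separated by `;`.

Expr -> c | b Expr1; Factor -> c | b | a Factor1; Expr1 -> ε | Factor; Factor1 -> Factor Factor | a | ε

Expr has alternatives sharing prefix 'b': factor to Expr → b Expr1 with Expr1 → ε | Factor.
Factor has alternatives sharing prefix 'a': factor to Factor → a Factor1 with Factor1 → Factor Factor | a | ε.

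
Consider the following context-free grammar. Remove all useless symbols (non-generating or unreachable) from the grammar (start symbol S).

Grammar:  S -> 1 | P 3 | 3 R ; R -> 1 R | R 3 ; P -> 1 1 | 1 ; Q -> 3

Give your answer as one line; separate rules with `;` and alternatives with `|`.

Generating nonterminals: {P, Q, S}.
Reachable from S after that: {P, S}.
Removed useless symbols: {Q, R} and every production mentioning them.

S -> 1 | P 3; P -> 1 1 | 1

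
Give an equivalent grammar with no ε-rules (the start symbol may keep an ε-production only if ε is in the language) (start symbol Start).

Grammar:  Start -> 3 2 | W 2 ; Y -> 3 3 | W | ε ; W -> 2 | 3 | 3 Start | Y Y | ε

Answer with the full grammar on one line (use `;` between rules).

Nullable set = {W, Y}.
ε ∉ L(G), so no ε-production is kept.
Expand every rule over subsets of its nullable positions: Start → W 2 gives W 2 | 2. W → Y Y gives Y Y | Y.

Start -> 3 2 | W 2 | 2; Y -> 3 3 | W; W -> 2 | 3 | 3 Start | Y Y | Y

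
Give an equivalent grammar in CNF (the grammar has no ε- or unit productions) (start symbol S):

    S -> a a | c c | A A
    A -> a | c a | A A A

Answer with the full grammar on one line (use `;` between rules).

S -> X1 X1 | X2 X2 | A A; A -> a | X2 X1 | A Y1; X1 -> a; X2 -> c; Y1 -> A A

Introduce a nonterminal for each terminal appearing in a rule of length ≥ 2: X1 → a, X2 → c.
Binarize each right-hand side of length ≥ 3 by chaining fresh nonterminals (Y1, Y2, …): affected rules were A → A A A.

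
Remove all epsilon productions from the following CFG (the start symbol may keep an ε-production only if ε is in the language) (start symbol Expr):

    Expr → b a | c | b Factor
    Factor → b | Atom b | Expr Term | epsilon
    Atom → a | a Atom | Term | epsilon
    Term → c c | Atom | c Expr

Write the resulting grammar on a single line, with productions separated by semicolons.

Nullable nonterminals: {Atom, Factor, Term}.
ε ∉ L(G), so no ε-production is kept.
Expand every rule over subsets of its nullable positions: Expr → b Factor gives b Factor | b. Factor → Expr Term gives Expr Term | Expr.

Expr → b a | c | b Factor | b; Factor → b | Atom b | Expr Term | Expr; Atom → a | a Atom | Term; Term → c c | Atom | c Expr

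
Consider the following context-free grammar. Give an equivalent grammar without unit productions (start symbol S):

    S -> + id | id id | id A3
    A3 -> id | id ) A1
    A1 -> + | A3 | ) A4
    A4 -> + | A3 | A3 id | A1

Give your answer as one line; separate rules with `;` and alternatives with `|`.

Unit pairs: A1 ⇒* {A3}; A4 ⇒* {A1, A3}.
Replace each nonterminal's rules with the union of the non-unit rules of every nonterminal it unit-derives.

S -> + id | id id | id A3; A3 -> id | id ) A1; A1 -> + | ) A4 | id | id ) A1; A4 -> + | A3 id | ) A4 | id | id ) A1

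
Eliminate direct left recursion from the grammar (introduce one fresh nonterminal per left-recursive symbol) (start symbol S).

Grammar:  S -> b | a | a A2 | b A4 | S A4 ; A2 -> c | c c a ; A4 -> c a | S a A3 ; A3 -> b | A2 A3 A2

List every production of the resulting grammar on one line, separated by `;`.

S -> b S' | a S' | a A2 S' | b A4 S'; A2 -> c | c c a; A4 -> c a | S a A3; A3 -> b | A2 A3 A2; S' -> A4 S' | ε

Left recursion appears on S.
For S: α = {A4}, β = {b, a, a A2, b A4}. Rewrite as S → β S' and S' → α S' | ε.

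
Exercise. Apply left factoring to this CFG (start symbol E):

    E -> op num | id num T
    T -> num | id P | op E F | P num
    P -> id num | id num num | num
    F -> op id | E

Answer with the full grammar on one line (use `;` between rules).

P has alternatives sharing prefix 'id num': factor to P → id num P' with P' → ε | num.

E -> op num | id num T; T -> num | id P | op E F | P num; P -> num | id num P'; F -> op id | E; P' -> ε | num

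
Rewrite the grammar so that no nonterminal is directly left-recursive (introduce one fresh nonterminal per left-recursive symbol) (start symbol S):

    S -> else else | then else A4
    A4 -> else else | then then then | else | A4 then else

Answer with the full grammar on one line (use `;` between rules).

S -> else else | then else A4; A4 -> else else A4' | then then then A4' | else A4'; A4' -> then else A4' | eps

Left recursion appears on A4.
For A4: α = {then else}, β = {else else, then then then, else}. Rewrite as A4 → β A4' and A4' → α A4' | ε.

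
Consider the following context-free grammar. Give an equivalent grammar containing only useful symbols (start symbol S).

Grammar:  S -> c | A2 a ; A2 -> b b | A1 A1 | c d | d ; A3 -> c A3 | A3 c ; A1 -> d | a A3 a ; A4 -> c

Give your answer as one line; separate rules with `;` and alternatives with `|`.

Generating nonterminals: {A1, A2, A4, S}.
Reachable from S after that: {A1, A2, S}.
Removed useless symbols: {A3, A4} and every production mentioning them.

S -> c | A2 a; A2 -> b b | A1 A1 | c d | d; A1 -> d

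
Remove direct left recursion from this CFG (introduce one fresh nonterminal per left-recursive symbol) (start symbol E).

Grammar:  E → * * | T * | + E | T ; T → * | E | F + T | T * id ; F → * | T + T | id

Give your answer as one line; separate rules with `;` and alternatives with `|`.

Directly left-recursive nonterminal: T.
For T: α = {* id}, β = {*, E, F + T}. Rewrite as T → β T' and T' → α T' | ε.

E → * * | T * | + E | T; T → * T' | E T' | F + T T'; F → * | T + T | id; T' → * id T' | ε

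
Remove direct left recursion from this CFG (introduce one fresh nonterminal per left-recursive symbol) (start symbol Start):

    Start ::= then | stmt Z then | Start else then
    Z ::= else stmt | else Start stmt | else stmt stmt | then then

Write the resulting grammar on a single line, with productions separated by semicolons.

Start is directly left-recursive.
For Start: α = {else then}, β = {then, stmt Z then}. Rewrite as Start → β Start1 and Start1 → α Start1 | ε.

Start ::= then Start1 | stmt Z then Start1; Z ::= else stmt | else Start stmt | else stmt stmt | then then; Start1 ::= else then Start1 | ε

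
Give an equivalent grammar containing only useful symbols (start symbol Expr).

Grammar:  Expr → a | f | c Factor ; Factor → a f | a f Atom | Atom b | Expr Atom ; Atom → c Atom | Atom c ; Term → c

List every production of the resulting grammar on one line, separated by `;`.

Generating nonterminals: {Expr, Factor, Term}.
Reachable from Expr after that: {Expr, Factor}.
Removed useless symbols: {Atom, Term} and every production mentioning them.

Expr → a | f | c Factor; Factor → a f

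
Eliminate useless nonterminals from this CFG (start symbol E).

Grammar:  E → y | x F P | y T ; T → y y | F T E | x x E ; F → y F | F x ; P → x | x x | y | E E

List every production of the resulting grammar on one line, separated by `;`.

Generating nonterminals: {E, P, T}.
Reachable from E after that: {E, T}.
Removed useless symbols: {F, P} and every production mentioning them.

E → y | y T; T → y y | x x E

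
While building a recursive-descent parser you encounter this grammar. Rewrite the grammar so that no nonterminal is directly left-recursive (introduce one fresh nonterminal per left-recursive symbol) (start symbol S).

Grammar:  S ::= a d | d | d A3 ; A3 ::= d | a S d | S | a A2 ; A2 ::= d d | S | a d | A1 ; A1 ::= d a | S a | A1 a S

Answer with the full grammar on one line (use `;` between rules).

S ::= a d | d | d A3; A3 ::= d | a S d | S | a A2; A2 ::= d d | S | a d | A1; A1 ::= d a A1' | S a A1'; A1' ::= a S A1' | ε

Directly left-recursive nonterminal: A1.
For A1: α = {a S}, β = {d a, S a}. Rewrite as A1 → β A1' and A1' → α A1' | ε.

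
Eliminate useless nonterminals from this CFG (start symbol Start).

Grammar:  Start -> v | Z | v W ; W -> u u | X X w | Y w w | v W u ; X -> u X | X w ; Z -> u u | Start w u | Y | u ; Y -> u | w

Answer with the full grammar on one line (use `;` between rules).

Generating nonterminals: {Start, W, Y, Z}.
Reachable from Start after that: {Start, W, Y, Z}.
Removed useless symbols: {X} and every production mentioning them.

Start -> v | Z | v W; W -> u u | Y w w | v W u; Z -> u u | Start w u | Y | u; Y -> u | w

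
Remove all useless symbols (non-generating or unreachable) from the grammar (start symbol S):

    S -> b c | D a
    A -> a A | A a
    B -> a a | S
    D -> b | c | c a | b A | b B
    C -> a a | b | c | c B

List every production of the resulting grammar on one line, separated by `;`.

S -> b c | D a; B -> a a | S; D -> b | c | c a | b B

Generating nonterminals: {B, C, D, S}.
Reachable from S after that: {B, D, S}.
Removed useless symbols: {A, C} and every production mentioning them.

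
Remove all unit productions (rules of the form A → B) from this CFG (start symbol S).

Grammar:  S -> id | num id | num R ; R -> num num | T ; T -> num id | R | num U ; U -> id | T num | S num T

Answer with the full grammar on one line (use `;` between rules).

S -> id | num id | num R; R -> num num | num id | num U; T -> num num | num id | num U; U -> id | T num | S num T

Unit pairs: R ⇒* {T}; T ⇒* {R}.
For every A with A ⇒* B via unit rules, add B's non-unit alternatives to A; then delete every rule of the form X → Y.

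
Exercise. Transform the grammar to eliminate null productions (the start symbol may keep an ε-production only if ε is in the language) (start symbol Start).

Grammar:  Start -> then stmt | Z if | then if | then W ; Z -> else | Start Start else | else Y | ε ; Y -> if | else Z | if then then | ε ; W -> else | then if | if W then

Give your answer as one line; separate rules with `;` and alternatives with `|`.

Start -> then stmt | Z if | if | then if | then W; Z -> else | Start Start else | else Y; Y -> if | else Z | else | if then then; W -> else | then if | if W then

Nullable nonterminals: {Y, Z}.
ε ∉ L(G), so no ε-production is kept.
Add the nullable-subset variants: Start → Z if gives Z if | if. Y → else Z gives else Z | else.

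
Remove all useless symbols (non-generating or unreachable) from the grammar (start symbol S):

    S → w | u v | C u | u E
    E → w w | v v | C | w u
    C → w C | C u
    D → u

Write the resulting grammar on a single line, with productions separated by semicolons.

S → w | u v | u E; E → w w | v v | w u

Generating nonterminals: {D, E, S}.
Reachable from S after that: {E, S}.
Removed useless symbols: {C, D} and every production mentioning them.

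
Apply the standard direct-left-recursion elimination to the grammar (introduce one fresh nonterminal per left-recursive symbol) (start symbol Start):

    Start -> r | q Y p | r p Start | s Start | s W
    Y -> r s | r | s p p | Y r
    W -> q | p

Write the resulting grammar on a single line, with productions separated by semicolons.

Start -> r | q Y p | r p Start | s Start | s W; Y -> r s Y1 | r Y1 | s p p Y1; W -> q | p; Y1 -> r Y1 | ε

Left recursion appears on Y.
For Y: α = {r}, β = {r s, r, s p p}. Rewrite as Y → β Y1 and Y1 → α Y1 | ε.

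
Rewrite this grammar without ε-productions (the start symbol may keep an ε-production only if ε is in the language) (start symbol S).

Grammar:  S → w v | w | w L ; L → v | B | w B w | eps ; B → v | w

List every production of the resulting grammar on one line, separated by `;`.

S → w v | w | w L; L → v | B | w B w; B → v | w

The nullable symbols are {L}.
ε ∉ L(G), so no ε-production is kept.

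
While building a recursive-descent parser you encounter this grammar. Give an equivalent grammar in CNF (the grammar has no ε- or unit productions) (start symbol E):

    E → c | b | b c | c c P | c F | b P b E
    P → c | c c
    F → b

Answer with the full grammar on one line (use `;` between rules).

Introduce a nonterminal for each terminal appearing in a rule of length ≥ 2: X1 → b, X2 → c.
Binarize each right-hand side of length ≥ 3 by chaining fresh nonterminals (Y1, Y2, …): affected rules were E → X2 X2 P; E → X1 P X1 E.

E → c | b | X1 X2 | X2 Y1 | X2 F | X1 Y2; P → c | X2 X2; F → b; X1 → b; X2 → c; Y1 → X2 P; Y2 → P Y3; Y3 → X1 E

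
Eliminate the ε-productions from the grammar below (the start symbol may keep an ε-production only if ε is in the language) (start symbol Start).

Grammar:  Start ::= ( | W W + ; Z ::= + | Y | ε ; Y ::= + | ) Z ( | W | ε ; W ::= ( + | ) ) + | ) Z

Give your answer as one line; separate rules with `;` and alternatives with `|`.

Nullable set = {Y, Z}.
ε ∉ L(G), so no ε-production is kept.
For each production, add variants omitting each subset of nullable occurrences: Y → ) Z ( gives ) Z ( | ) (. W → ) Z gives ) Z | ).

Start ::= ( | W W +; Z ::= + | Y; Y ::= + | ) Z ( | ) ( | W; W ::= ( + | ) ) + | ) Z | )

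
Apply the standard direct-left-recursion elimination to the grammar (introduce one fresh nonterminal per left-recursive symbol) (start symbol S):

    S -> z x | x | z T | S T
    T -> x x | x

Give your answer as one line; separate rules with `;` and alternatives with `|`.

Left recursion appears on S.
For S: α = {T}, β = {z x, x, z T}. Rewrite as S → β S' and S' → α S' | ε.

S -> z x S' | x S' | z T S'; T -> x x | x; S' -> T S' | ε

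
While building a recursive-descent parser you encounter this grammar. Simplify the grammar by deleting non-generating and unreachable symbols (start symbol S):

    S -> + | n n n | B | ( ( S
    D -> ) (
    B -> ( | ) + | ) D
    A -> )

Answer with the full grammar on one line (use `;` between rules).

Generating nonterminals: {A, B, D, S}.
Reachable from S after that: {B, D, S}.
Removed useless symbols: {A} and every production mentioning them.

S -> + | n n n | B | ( ( S; D -> ) (; B -> ( | ) + | ) D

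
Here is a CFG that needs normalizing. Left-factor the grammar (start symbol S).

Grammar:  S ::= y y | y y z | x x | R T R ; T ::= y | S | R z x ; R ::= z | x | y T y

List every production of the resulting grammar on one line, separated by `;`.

S ::= x x | R T R | y y S'; T ::= y | S | R z x; R ::= z | x | y T y; S' ::= ε | z

S has alternatives sharing prefix 'y y': factor to S → y y S' with S' → ε | z.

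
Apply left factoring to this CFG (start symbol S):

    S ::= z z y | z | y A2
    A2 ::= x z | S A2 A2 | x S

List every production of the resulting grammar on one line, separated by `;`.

S has alternatives sharing prefix 'z': factor to S → z S' with S' → z y | ε.
A2 has alternatives sharing prefix 'x': factor to A2 → x A2' with A2' → z | S.

S ::= y A2 | z S'; A2 ::= S A2 A2 | x A2'; S' ::= z y | eps; A2' ::= z | S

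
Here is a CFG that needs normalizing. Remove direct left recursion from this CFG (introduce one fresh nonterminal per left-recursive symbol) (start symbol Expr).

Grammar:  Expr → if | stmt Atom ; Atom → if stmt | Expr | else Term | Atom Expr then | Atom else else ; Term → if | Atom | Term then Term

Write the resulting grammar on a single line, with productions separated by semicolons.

Expr → if | stmt Atom; Atom → if stmt Atom1 | Expr Atom1 | else Term Atom1; Term → if Term1 | Atom Term1; Atom1 → Expr then Atom1 | else else Atom1 | eps; Term1 → then Term Term1 | eps

Atom, Term are directly left-recursive.
For Atom: α = {Expr then, else else}, β = {if stmt, Expr, else Term}. Rewrite as Atom → β Atom1 and Atom1 → α Atom1 | ε.
For Term: α = {then Term}, β = {if, Atom}. Rewrite as Term → β Term1 and Term1 → α Term1 | ε.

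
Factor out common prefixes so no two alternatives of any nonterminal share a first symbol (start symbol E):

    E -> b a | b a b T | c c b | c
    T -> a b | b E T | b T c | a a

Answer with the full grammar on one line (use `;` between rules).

E has alternatives sharing prefix 'b a': factor to E → b a E' with E' → ε | b T.
E has alternatives sharing prefix 'c': factor to E → c E'' with E'' → c b | ε.
T has alternatives sharing prefix 'a': factor to T → a T' with T' → b | a.
T has alternatives sharing prefix 'b': factor to T → b T'' with T'' → E T | T c.

E -> b a E' | c E''; T -> a T' | b T''; E' -> ε | b T; E'' -> c b | ε; T' -> b | a; T'' -> E T | T c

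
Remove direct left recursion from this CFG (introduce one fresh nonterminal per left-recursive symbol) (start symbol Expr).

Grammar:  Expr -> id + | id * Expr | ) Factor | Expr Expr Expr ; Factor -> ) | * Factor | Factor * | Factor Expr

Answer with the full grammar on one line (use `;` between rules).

Expr -> id + Expr1 | id * Expr Expr1 | ) Factor Expr1; Factor -> ) Factor1 | * Factor Factor1; Expr1 -> Expr Expr Expr1 | epsilon; Factor1 -> * Factor1 | Expr Factor1 | epsilon

Left recursion appears on Expr, Factor.
For Expr: α = {Expr Expr}, β = {id +, id * Expr, ) Factor}. Rewrite as Expr → β Expr1 and Expr1 → α Expr1 | ε.
For Factor: α = {*, Expr}, β = {), * Factor}. Rewrite as Factor → β Factor1 and Factor1 → α Factor1 | ε.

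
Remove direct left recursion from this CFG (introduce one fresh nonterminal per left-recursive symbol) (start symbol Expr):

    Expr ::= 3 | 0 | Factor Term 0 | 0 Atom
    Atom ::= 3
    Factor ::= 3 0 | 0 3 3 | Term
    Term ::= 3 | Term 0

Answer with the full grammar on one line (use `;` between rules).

Term is directly left-recursive.
For Term: α = {0}, β = {3}. Rewrite as Term → β Term1 and Term1 → α Term1 | ε.

Expr ::= 3 | 0 | Factor Term 0 | 0 Atom; Atom ::= 3; Factor ::= 3 0 | 0 3 3 | Term; Term ::= 3 Term1; Term1 ::= 0 Term1 | ε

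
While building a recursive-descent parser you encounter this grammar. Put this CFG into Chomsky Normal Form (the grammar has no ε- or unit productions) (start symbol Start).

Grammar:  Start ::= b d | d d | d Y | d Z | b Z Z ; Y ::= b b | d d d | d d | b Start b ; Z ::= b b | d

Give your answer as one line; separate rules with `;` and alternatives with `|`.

Introduce a nonterminal for each terminal appearing in a rule of length ≥ 2: X1 → b, X2 → d.
Binarize each right-hand side of length ≥ 3 by chaining fresh nonterminals (Y1, Y2, …): affected rules were Start → X1 Z Z; Y → X2 X2 X2; Y → X1 Start X1.

Start ::= X1 X2 | X2 X2 | X2 Y | X2 Z | X1 Y1; Y ::= X1 X1 | X2 Y2 | X2 X2 | X1 Y3; Z ::= X1 X1 | d; X1 ::= b; X2 ::= d; Y1 ::= Z Z; Y2 ::= X2 X2; Y3 ::= Start X1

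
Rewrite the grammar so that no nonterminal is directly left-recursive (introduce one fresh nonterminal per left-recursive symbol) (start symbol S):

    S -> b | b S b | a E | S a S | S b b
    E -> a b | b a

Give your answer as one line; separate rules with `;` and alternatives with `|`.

Directly left-recursive nonterminal: S.
For S: α = {a S, b b}, β = {b, b S b, a E}. Rewrite as S → β S' and S' → α S' | ε.

S -> b S' | b S b S' | a E S'; E -> a b | b a; S' -> a S S' | b b S' | ε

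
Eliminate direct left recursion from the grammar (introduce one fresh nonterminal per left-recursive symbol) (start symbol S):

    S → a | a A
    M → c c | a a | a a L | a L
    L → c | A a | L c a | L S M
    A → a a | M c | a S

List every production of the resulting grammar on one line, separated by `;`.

S → a | a A; M → c c | a a | a a L | a L; L → c L' | A a L'; A → a a | M c | a S; L' → c a L' | S M L' | ε

L is directly left-recursive.
For L: α = {c a, S M}, β = {c, A a}. Rewrite as L → β L' and L' → α L' | ε.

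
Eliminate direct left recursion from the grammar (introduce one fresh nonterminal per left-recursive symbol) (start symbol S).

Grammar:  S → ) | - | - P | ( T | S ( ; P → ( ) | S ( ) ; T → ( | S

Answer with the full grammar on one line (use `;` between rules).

Left recursion appears on S.
For S: α = {(}, β = {), -, - P, ( T}. Rewrite as S → β S' and S' → α S' | ε.

S → ) S' | - S' | - P S' | ( T S'; P → ( ) | S ( ); T → ( | S; S' → ( S' | ε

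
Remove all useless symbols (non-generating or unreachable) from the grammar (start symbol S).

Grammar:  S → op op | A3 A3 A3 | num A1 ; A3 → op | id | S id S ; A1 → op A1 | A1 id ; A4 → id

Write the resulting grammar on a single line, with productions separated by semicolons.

Generating nonterminals: {A3, A4, S}.
Reachable from S after that: {A3, S}.
Removed useless symbols: {A1, A4} and every production mentioning them.

S → op op | A3 A3 A3; A3 → op | id | S id S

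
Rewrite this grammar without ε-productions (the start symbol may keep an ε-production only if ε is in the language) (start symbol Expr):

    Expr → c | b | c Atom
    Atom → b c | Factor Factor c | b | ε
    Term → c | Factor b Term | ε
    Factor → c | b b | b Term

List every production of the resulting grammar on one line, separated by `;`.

The nullable symbols are {Atom, Term}.
ε ∉ L(G), so no ε-production is kept.
Add the nullable-subset variants: Term → Factor b Term gives Factor b Term | Factor b. Factor → b Term gives b Term | b.

Expr → c | b | c Atom; Atom → b c | Factor Factor c | b; Term → c | Factor b Term | Factor b; Factor → c | b b | b Term | b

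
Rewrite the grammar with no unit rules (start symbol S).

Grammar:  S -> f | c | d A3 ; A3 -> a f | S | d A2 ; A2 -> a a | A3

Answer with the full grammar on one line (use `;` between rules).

S -> f | c | d A3; A3 -> f | c | d A3 | a f | d A2; A2 -> a a | f | c | d A3 | a f | d A2

Unit pairs: A2 ⇒* {A3, S}; A3 ⇒* {S}.
Replace each nonterminal's rules with the union of the non-unit rules of every nonterminal it unit-derives.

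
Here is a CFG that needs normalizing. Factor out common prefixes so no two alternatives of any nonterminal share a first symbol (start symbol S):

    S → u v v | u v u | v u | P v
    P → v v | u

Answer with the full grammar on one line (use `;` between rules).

S → v u | P v | u v S'; P → v v | u; S' → v | u

S has alternatives sharing prefix 'u v': factor to S → u v S' with S' → v | u.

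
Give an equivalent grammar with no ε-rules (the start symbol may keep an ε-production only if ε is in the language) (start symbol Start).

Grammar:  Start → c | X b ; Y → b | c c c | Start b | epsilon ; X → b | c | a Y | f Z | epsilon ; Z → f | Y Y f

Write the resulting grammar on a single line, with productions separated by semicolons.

Nullable nonterminals: {X, Y}.
ε ∉ L(G), so no ε-production is kept.
Expand every rule over subsets of its nullable positions: Start → X b gives X b | b. X → a Y gives a Y | a. Z → Y Y f gives Y Y f | Y f.

Start → c | X b | b; Y → b | c c c | Start b; X → b | c | a Y | a | f Z; Z → f | Y Y f | Y f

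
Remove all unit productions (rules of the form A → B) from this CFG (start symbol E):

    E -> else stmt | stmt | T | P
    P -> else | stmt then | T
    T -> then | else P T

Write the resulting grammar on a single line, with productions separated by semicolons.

Unit pairs: E ⇒* {P, T}; P ⇒* {T}.
For every A with A ⇒* B via unit rules, add B's non-unit alternatives to A; then delete every rule of the form X → Y.

E -> else stmt | stmt | else | stmt then | then | else P T; P -> else | stmt then | then | else P T; T -> then | else P T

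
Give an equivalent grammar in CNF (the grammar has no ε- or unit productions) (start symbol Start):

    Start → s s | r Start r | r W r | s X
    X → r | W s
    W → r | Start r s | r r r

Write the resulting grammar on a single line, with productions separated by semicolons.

Start → X1 X1 | X2 Y1 | X2 Y2 | X1 X; X → r | W X1; W → r | Start Y3 | X2 Y4; X1 → s; X2 → r; Y1 → Start X2; Y2 → W X2; Y3 → X2 X1; Y4 → X2 X2

Introduce a nonterminal for each terminal appearing in a rule of length ≥ 2: X1 → s, X2 → r.
Binarize each right-hand side of length ≥ 3 by chaining fresh nonterminals (Y1, Y2, …): affected rules were Start → X2 Start X2; Start → X2 W X2; W → Start X2 X1; W → X2 X2 X2.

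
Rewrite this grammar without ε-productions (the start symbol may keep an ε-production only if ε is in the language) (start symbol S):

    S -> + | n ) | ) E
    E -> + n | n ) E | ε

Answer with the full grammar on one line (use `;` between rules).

S -> + | n ) | ) E | ); E -> + n | n ) E | n )

The nullable symbols are {E}.
ε ∉ L(G), so no ε-production is kept.
Add the nullable-subset variants: S → ) E gives ) E | ). E → n ) E gives n ) E | n ).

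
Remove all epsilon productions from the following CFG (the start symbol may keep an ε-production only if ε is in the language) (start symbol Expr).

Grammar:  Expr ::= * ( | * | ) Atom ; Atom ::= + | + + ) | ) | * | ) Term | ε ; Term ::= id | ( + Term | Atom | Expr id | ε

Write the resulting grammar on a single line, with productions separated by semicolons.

Nullable set = {Atom, Term}.
ε ∉ L(G), so no ε-production is kept.
For each production, add variants omitting each subset of nullable occurrences: Expr → ) Atom gives ) Atom | ). Term → ( + Term gives ( + Term | ( +.

Expr ::= * ( | * | ) Atom | ); Atom ::= + | + + ) | ) | * | ) Term; Term ::= id | ( + Term | ( + | Atom | Expr id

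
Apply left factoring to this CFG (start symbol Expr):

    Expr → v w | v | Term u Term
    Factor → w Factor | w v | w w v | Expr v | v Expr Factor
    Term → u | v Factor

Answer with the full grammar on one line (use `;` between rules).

Expr has alternatives sharing prefix 'v': factor to Expr → v Expr1 with Expr1 → w | ε.
Factor has alternatives sharing prefix 'w': factor to Factor → w Factor1 with Factor1 → Factor | v | w v.

Expr → Term u Term | v Expr1; Factor → Expr v | v Expr Factor | w Factor1; Term → u | v Factor; Expr1 → w | ε; Factor1 → Factor | v | w v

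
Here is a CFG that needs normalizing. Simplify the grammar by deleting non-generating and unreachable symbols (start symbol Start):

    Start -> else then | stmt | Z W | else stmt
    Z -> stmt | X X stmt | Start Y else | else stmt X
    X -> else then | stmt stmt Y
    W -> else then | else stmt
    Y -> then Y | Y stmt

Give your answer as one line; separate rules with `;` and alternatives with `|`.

Start -> else then | stmt | Z W | else stmt; Z -> stmt | X X stmt | else stmt X; X -> else then; W -> else then | else stmt

Generating nonterminals: {Start, W, X, Z}.
Reachable from Start after that: {Start, W, X, Z}.
Removed useless symbols: {Y} and every production mentioning them.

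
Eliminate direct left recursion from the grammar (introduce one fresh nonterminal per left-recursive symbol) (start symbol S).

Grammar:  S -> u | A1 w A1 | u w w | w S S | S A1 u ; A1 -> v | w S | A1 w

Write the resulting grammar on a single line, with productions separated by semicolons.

S -> u S' | A1 w A1 S' | u w w S' | w S S S'; A1 -> v A1' | w S A1'; S' -> A1 u S' | ε; A1' -> w A1' | ε

Left recursion appears on S, A1.
For S: α = {A1 u}, β = {u, A1 w A1, u w w, w S S}. Rewrite as S → β S' and S' → α S' | ε.
For A1: α = {w}, β = {v, w S}. Rewrite as A1 → β A1' and A1' → α A1' | ε.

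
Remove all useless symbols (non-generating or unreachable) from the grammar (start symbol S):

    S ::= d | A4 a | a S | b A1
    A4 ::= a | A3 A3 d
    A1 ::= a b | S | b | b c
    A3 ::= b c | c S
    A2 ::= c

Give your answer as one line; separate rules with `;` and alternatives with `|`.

Generating nonterminals: {A1, A2, A3, A4, S}.
Reachable from S after that: {A1, A3, A4, S}.
Removed useless symbols: {A2} and every production mentioning them.

S ::= d | A4 a | a S | b A1; A4 ::= a | A3 A3 d; A1 ::= a b | S | b | b c; A3 ::= b c | c S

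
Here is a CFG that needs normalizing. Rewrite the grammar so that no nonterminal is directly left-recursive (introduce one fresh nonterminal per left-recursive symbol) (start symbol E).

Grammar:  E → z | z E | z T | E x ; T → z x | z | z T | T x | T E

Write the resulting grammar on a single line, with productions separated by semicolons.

E → z E' | z E E' | z T E'; T → z x T' | z T' | z T T'; E' → x E' | ε; T' → x T' | E T' | ε

Left recursion appears on E, T.
For E: α = {x}, β = {z, z E, z T}. Rewrite as E → β E' and E' → α E' | ε.
For T: α = {x, E}, β = {z x, z, z T}. Rewrite as T → β T' and T' → α T' | ε.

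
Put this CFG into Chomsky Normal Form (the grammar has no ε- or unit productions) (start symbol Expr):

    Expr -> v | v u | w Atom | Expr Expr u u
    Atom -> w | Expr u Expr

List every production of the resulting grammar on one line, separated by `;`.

Introduce a nonterminal for each terminal appearing in a rule of length ≥ 2: X1 → v, X2 → u, X3 → w.
Binarize each right-hand side of length ≥ 3 by chaining fresh nonterminals (Y1, Y2, …): affected rules were Expr → Expr Expr X2 X2; Atom → Expr X2 Expr.

Expr -> v | X1 X2 | X3 Atom | Expr Y1; Atom -> w | Expr Y3; X1 -> v; X2 -> u; X3 -> w; Y1 -> Expr Y2; Y2 -> X2 X2; Y3 -> X2 Expr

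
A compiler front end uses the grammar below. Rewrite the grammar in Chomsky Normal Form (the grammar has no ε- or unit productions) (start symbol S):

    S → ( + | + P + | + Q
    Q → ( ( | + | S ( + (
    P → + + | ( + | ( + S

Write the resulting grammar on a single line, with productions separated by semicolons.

Introduce a nonterminal for each terminal appearing in a rule of length ≥ 2: X1 → (, X2 → +.
Binarize each right-hand side of length ≥ 3 by chaining fresh nonterminals (Y1, Y2, …): affected rules were S → X2 P X2; Q → S X1 X2 X1; P → X1 X2 S.

S → X1 X2 | X2 Y1 | X2 Q; Q → X1 X1 | + | S Y2; P → X2 X2 | X1 X2 | X1 Y4; X1 → (; X2 → +; Y1 → P X2; Y2 → X1 Y3; Y3 → X2 X1; Y4 → X2 S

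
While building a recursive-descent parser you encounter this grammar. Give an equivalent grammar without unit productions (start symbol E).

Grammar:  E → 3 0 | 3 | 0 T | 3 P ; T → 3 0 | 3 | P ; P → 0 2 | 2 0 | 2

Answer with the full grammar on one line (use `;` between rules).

E → 3 0 | 3 | 0 T | 3 P; T → 0 2 | 2 0 | 2 | 3 0 | 3; P → 0 2 | 2 0 | 2

Unit pairs: T ⇒* {P}.
Replace each nonterminal's rules with the union of the non-unit rules of every nonterminal it unit-derives.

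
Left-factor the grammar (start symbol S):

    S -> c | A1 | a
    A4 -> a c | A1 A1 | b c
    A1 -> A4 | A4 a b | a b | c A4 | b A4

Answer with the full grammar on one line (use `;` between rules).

A1 has alternatives sharing prefix 'A4': factor to A1 → A4 A1' with A1' → ε | a b.

S -> c | A1 | a; A4 -> a c | A1 A1 | b c; A1 -> a b | c A4 | b A4 | A4 A1'; A1' -> epsilon | a b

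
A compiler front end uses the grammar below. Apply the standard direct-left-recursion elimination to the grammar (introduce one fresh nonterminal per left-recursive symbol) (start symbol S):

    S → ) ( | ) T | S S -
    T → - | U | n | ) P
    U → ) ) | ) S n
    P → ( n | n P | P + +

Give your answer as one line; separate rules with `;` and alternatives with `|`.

S → ) ( S' | ) T S'; T → - | U | n | ) P; U → ) ) | ) S n; P → ( n P' | n P P'; S' → S - S' | epsilon; P' → + + P' | epsilon

Directly left-recursive nonterminals: S, P.
For S: α = {S -}, β = {) (, ) T}. Rewrite as S → β S' and S' → α S' | ε.
For P: α = {+ +}, β = {( n, n P}. Rewrite as P → β P' and P' → α P' | ε.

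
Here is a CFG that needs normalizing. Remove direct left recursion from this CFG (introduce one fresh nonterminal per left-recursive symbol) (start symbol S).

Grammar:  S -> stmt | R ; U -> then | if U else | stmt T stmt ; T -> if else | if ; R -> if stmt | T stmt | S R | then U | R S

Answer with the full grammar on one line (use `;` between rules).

S -> stmt | R; U -> then | if U else | stmt T stmt; T -> if else | if; R -> if stmt R' | T stmt R' | S R R' | then U R'; R' -> S R' | ε

Directly left-recursive nonterminal: R.
For R: α = {S}, β = {if stmt, T stmt, S R, then U}. Rewrite as R → β R' and R' → α R' | ε.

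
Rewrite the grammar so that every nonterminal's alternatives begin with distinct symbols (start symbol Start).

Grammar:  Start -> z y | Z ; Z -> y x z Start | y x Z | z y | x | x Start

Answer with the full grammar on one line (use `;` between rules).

Start -> z y | Z; Z -> z y | y x Z1 | x Z2; Z1 -> z Start | Z; Z2 -> ε | Start

Z has alternatives sharing prefix 'y x': factor to Z → y x Z1 with Z1 → z Start | Z.
Z has alternatives sharing prefix 'x': factor to Z → x Z2 with Z2 → ε | Start.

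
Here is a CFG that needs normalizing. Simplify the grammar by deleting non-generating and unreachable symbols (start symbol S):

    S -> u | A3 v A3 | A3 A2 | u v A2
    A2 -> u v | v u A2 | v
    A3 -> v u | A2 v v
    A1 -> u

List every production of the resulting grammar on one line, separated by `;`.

S -> u | A3 v A3 | A3 A2 | u v A2; A2 -> u v | v u A2 | v; A3 -> v u | A2 v v

Generating nonterminals: {A1, A2, A3, S}.
Reachable from S after that: {A2, A3, S}.
Removed useless symbols: {A1} and every production mentioning them.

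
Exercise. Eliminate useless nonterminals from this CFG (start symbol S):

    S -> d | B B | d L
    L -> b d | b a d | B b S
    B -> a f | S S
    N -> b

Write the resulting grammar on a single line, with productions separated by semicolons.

S -> d | B B | d L; L -> b d | b a d | B b S; B -> a f | S S

Generating nonterminals: {B, L, N, S}.
Reachable from S after that: {B, L, S}.
Removed useless symbols: {N} and every production mentioning them.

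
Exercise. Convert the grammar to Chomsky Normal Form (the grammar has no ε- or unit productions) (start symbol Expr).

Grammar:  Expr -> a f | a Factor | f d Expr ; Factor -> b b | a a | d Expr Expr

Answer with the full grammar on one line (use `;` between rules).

Expr -> X1 X2 | X1 Factor | X2 Y1; Factor -> X4 X4 | X1 X1 | X3 Y2; X1 -> a; X2 -> f; X3 -> d; X4 -> b; Y1 -> X3 Expr; Y2 -> Expr Expr

Introduce a nonterminal for each terminal appearing in a rule of length ≥ 2: X1 → a, X2 → f, X3 → d, X4 → b.
Binarize each right-hand side of length ≥ 3 by chaining fresh nonterminals (Y1, Y2, …): affected rules were Expr → X2 X3 Expr; Factor → X3 Expr Expr.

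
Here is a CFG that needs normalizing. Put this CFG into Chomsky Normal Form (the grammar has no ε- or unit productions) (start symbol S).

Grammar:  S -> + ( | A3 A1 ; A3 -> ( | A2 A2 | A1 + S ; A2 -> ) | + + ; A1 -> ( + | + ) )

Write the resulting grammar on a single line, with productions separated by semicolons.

Introduce a nonterminal for each terminal appearing in a rule of length ≥ 2: X1 → +, X2 → (, X3 → ).
Binarize each right-hand side of length ≥ 3 by chaining fresh nonterminals (Y1, Y2, …): affected rules were A3 → A1 X1 S; A1 → X1 X3 X3.

S -> X1 X2 | A3 A1; A3 -> ( | A2 A2 | A1 Y1; A2 -> ) | X1 X1; A1 -> X2 X1 | X1 Y2; X1 -> +; X2 -> (; X3 -> ); Y1 -> X1 S; Y2 -> X3 X3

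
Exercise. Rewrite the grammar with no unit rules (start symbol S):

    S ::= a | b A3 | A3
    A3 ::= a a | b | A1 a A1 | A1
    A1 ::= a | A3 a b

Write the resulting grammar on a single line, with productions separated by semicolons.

Unit pairs: A3 ⇒* {A1}; S ⇒* {A1, A3}.
For each unit pair (A, B), copy every non-unit production of B to A, then drop all unit productions.

S ::= a | A3 a b | b A3 | a a | b | A1 a A1; A3 ::= a | A3 a b | a a | b | A1 a A1; A1 ::= a | A3 a b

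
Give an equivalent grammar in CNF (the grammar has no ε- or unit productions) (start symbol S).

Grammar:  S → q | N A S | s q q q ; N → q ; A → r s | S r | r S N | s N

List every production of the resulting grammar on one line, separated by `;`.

S → q | N Y1 | X1 Y2; N → q; A → X3 X1 | S X3 | X3 Y4 | X1 N; X1 → s; X2 → q; X3 → r; Y1 → A S; Y2 → X2 Y3; Y3 → X2 X2; Y4 → S N

Introduce a nonterminal for each terminal appearing in a rule of length ≥ 2: X1 → s, X2 → q, X3 → r.
Binarize each right-hand side of length ≥ 3 by chaining fresh nonterminals (Y1, Y2, …): affected rules were S → N A S; S → X1 X2 X2 X2; A → X3 S N.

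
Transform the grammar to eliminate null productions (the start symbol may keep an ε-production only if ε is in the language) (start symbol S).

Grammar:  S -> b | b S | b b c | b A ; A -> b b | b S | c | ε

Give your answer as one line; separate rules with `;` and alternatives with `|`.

Nullable set = {A}.
ε ∉ L(G), so no ε-production is kept.

S -> b | b S | b b c | b A; A -> b b | b S | c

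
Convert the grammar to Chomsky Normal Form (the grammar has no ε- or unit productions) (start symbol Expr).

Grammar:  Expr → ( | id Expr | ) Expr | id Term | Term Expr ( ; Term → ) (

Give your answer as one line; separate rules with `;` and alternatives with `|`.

Introduce a nonterminal for each terminal appearing in a rule of length ≥ 2: X1 → id, X2 → ), X3 → (.
Binarize each right-hand side of length ≥ 3 by chaining fresh nonterminals (Y1, Y2, …): affected rules were Expr → Term Expr X3.

Expr → ( | X1 Expr | X2 Expr | X1 Term | Term Y1; Term → X2 X3; X1 → id; X2 → ); X3 → (; Y1 → Expr X3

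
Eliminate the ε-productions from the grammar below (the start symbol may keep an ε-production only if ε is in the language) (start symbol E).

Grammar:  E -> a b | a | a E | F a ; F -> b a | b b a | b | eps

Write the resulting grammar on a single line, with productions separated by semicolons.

E -> a b | a | a E | F a; F -> b a | b b a | b

The nullable symbols are {F}.
ε ∉ L(G), so no ε-production is kept.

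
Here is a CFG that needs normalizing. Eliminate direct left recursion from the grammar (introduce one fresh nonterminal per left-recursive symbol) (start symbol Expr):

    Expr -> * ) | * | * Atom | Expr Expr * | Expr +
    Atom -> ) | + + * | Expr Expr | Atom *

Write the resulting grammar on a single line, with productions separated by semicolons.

Expr, Atom are directly left-recursive.
For Expr: α = {Expr *, +}, β = {* ), *, * Atom}. Rewrite as Expr → β Expr1 and Expr1 → α Expr1 | ε.
For Atom: α = {*}, β = {), + + *, Expr Expr}. Rewrite as Atom → β Atom1 and Atom1 → α Atom1 | ε.

Expr -> * ) Expr1 | * Expr1 | * Atom Expr1; Atom -> ) Atom1 | + + * Atom1 | Expr Expr Atom1; Expr1 -> Expr * Expr1 | + Expr1 | ε; Atom1 -> * Atom1 | ε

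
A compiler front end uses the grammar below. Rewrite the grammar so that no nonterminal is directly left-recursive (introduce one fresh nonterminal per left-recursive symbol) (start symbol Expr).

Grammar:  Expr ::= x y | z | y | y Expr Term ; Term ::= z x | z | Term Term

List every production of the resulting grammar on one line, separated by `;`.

Term is directly left-recursive.
For Term: α = {Term}, β = {z x, z}. Rewrite as Term → β Term1 and Term1 → α Term1 | ε.

Expr ::= x y | z | y | y Expr Term; Term ::= z x Term1 | z Term1; Term1 ::= Term Term1 | ε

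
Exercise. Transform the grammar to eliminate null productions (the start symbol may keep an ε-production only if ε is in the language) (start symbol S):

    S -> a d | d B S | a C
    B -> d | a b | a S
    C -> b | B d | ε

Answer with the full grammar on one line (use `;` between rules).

S -> a d | d B S | a C | a; B -> d | a b | a S; C -> b | B d

Nullable nonterminals: {C}.
ε ∉ L(G), so no ε-production is kept.
Expand every rule over subsets of its nullable positions: S → a C gives a C | a.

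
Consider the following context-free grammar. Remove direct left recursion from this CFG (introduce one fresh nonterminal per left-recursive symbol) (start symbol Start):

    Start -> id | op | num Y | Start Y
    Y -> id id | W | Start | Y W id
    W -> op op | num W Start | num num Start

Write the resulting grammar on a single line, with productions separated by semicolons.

Left recursion appears on Start, Y.
For Start: α = {Y}, β = {id, op, num Y}. Rewrite as Start → β Start1 and Start1 → α Start1 | ε.
For Y: α = {W id}, β = {id id, W, Start}. Rewrite as Y → β Y1 and Y1 → α Y1 | ε.

Start -> id Start1 | op Start1 | num Y Start1; Y -> id id Y1 | W Y1 | Start Y1; W -> op op | num W Start | num num Start; Start1 -> Y Start1 | ε; Y1 -> W id Y1 | ε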